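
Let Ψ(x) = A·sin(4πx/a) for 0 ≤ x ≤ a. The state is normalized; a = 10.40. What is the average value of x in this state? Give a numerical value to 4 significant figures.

⟨x⟩ ≈ 5.200

By definition ⟨x⟩ = ∫ x |Ψ(x)|² dx.
Since the A² factors cancel between numerator and denominator, ⟨x⟩ = a/2.
Putting a = 10.40 gives 5.2000.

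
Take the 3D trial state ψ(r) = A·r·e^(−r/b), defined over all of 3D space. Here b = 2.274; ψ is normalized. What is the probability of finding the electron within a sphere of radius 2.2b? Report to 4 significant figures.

P = ∫ |ψ|² 4πr² dr over r ≤ 2.2b.
Normalization gives A² = 1/(3·π·b^5).
Substituting u = r/b, A², 4π and the length scale all cancel in the ratio: P = ∫_{0}^{2.2} u^4·e^(-2·u) du / ∫_{0}^{∞} u^4·e^(-2·u) du.
Using ∫ u^4·e^(-2·u) du = -(u^4/2 + u^3 + 3·u^2/2 + 3·u/2 + 3/4)·e^(-2·u), the numerator is ≈ 0.336612 and the denominator is 3/4.
The region integral divided by the full integral gives P = 0.44882.

P ≈ 0.4488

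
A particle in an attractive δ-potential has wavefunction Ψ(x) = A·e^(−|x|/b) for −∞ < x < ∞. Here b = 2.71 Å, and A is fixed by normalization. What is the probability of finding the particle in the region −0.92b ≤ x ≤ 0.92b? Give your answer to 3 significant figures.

P ≈ 0.841

P = ∫_{−0.92b}^{0.92b} |Ψ(x)|² dx.
Since A² = 1/(b), this is the region integral divided by the full normalization integral.
Both integrals are even about x = 0, so only the x ≥ 0 halves are needed (the factors of 2 cancel). In terms of u = x/b (A² and the length scale cancel between numerator and denominator), P = [∫_{0}^{0.92} e^(-2·u) du] / [∫_{0}^{∞} e^(-2·u) du].
An antiderivative of e^(-2·u) is -e^(-2·u)/2; evaluating from 0 to 0.92 gives 1/2 - e^(-46/25)/2, while the full integral is 1/2.
This works out to P = 0.8412.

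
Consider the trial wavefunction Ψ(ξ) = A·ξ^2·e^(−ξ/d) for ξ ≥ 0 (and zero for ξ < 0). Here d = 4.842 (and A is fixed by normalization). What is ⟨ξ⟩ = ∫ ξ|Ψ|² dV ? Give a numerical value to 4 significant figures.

By definition ⟨ξ⟩ = ∫ ξ |Ψ(ξ)|² dξ.
Since the A² factors cancel between numerator and denominator, ⟨ξ⟩ = 5·d/2.
Putting d = 4.842 gives 12.105.

⟨ξ⟩ ≈ 12.11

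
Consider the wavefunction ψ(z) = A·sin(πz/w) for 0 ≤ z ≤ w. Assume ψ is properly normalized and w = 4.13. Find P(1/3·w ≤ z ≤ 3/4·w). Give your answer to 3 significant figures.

P ≈ 0.714

The probability is P = ∫ |ψ|² dz over [1/3·w, 3/4·w].
The normalization integral ∫|ψ|²dz over the whole domain equals w/2·A², and A² cancels in the ratio.
Let u = z/w; then A² and the length scale cancel, so P = ∫_{1/3}^{3/4} sin(π·u)^2 du ÷ ∫_{0}^{1} sin(π·u)^2 du.
Using ∫ sin(π·u)^2 du = u/2 - sin(2·π·u)/(4·π), the numerator is √(3)/(8·π) + 1/(4·π) + 5/24 and the denominator is 1/2.
This works out to P = (3·√(3) + 6 + 5·π)/(12·π).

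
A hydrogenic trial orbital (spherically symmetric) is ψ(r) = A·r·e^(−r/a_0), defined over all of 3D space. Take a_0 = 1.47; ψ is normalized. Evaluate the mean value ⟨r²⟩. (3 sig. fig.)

By definition ⟨r²⟩ = ∫ r^2 |ψ(r)|² 4πr² dr.
Since the A² factors cancel between numerator and denominator, ⟨r²⟩ = 15·a_0^2/2.
With a_0 = 1.47, ⟨r^2⟩ = 16.21.

⟨r^2⟩ ≈ 16.2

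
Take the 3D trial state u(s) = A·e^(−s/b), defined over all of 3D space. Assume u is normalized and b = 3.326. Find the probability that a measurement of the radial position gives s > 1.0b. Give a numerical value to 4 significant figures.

P ≈ 0.6767

With dV = 4πs²ds, the probability is ∫|u|² dV over s > 1.0b.
A² is fixed by ∫₀^∞ 4πs²|u|² ds = 1, i.e. A² = (π·b^3)^(−1).
Substituting t = s/b, A², 4π and the length scale all cancel in the ratio: P = ∫_{1.0}^{∞} t^2·e^(-2·t) dt / ∫_{0}^{∞} t^2·e^(-2·t) dt.
With ∫ t^2·e^(-2·t) dt = -(2·t^2 + 2·t + 1)·e^(-2·t)/4 + C, the region integral is 5·e^(-2)/4 and the full one is 1/4.
Taking the ratio yields P = 0.67668.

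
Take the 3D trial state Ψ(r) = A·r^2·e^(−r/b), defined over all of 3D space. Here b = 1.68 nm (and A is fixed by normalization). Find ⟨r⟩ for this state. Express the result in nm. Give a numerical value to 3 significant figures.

By definition ⟨r⟩ = ∫ r |Ψ(r)|² 4πr² dr.
The ratio of the moment integral to the normalization integral gives ⟨r⟩ = 7·b/2.
With b = 1.68, ⟨r⟩ = 5.880.

⟨r⟩ ≈ 5.88 nm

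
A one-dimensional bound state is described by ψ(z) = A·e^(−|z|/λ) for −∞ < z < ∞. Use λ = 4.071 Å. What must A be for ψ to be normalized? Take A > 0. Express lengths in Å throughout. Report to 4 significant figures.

Require ∫ |ψ|² dz = 1 over the whole domain.
With ψ = A·e^(−|z|/λ), the integral evaluates to A²·[λ].
Hence A² = 1/[λ].
Substituting λ = 4.071 gives A² = 0.24564, so A = 0.49562.

A ≈ 0.4956 Å^(-1/2)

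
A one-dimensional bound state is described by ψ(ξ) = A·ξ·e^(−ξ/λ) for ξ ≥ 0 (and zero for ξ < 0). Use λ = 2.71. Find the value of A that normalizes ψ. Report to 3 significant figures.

A ≈ 0.448

Normalization requires ∫|ψ|² dξ = 1, integrated from 0 to ∞.
Recall ∫₀^∞ ξ^m e^(−ξ/β) dξ = m!·β^(m+1), the integral (without the A² prefactor) comes out to λ^3/4.
With λ = 2.71: A² = 0.2010 and A = 0.4483.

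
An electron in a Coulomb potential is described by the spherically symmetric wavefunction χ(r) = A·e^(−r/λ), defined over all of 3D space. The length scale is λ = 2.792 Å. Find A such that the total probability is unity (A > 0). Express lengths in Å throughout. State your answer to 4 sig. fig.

A ≈ 0.1209 Å^(-3/2)

We need A² ∫|f|² 4πr² dr = 1, taking the integral from 0 to ∞.
The angular integral contributes 4π, leaving ∫₀^∞ r²|χ|² dr.
The integral (without the A² prefactor) comes out to π·λ^3.
Setting this equal to 1 gives A² = 1/(π·λ^3).
With λ = 2.792: A² = 0.014625 and A = 0.12093.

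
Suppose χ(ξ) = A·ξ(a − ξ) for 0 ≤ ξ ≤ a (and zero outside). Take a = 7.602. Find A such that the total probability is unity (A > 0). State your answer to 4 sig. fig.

A ≈ 0.03437

We need A² ∫|f|² dξ = 1, taking the integral from 0 to a.
Expanding the polynomial and integrating term by term, the integral (without the A² prefactor) comes out to a^5/30.
Hence A² = 1/[a^5/30].
Substituting a = 7.602 gives A² = 0.0011816, so A = 0.034375.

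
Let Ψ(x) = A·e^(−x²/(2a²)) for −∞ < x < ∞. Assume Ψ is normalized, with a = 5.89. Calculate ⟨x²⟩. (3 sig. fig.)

⟨x^2⟩ ≈ 17.3

By definition ⟨x²⟩ = ∫ x^2 |Ψ(x)|² dx.
Since the A² factors cancel between numerator and denominator, ⟨x²⟩ = a^2/2.
With a = 5.89, ⟨x^2⟩ = 17.35.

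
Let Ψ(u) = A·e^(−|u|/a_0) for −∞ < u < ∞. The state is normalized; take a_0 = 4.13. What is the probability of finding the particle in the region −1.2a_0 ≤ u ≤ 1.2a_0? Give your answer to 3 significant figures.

The probability is P = ∫ |Ψ|² du over [−1.2a_0, 1.2a_0].
With A² fixed by ∫|Ψ|² = 1, i.e. A² = (a_0)^(−1), substitute and integrate.
By symmetry take twice the u ≥ 0 contribution in numerator and denominator; the 2's cancel. Substituting t = u/a_0, A² and the length scale cancel in the ratio: P = ∫_{0}^{1.2} e^(-2·t) dt / ∫_{0}^{∞} e^(-2·t) dt.
Using ∫ e^(-2·t) dt = -e^(-2·t)/2, the numerator is 1/2 - e^(-12/5)/2 and the denominator is 1/2.
This works out to P = 0.9093.

P ≈ 0.909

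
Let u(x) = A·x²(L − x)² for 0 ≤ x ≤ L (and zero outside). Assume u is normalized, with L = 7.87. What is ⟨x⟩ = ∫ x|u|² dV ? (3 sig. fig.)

The expectation value is the |u|²-weighted average of x: ∫ x|u|² dx.
Expanding the polynomial and integrating term by term, since the A² factors cancel between numerator and denominator, ⟨x⟩ = L/2.
With L = 7.87, ⟨x⟩ = 3.935.

⟨x⟩ ≈ 3.94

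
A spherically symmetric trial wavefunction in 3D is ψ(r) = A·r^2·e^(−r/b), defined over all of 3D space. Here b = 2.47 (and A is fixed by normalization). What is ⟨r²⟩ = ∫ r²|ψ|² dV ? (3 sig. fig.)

The expectation value is the |ψ|²-weighted average of r^2: ∫ r^2|ψ|² 4πr² dr.
Evaluating both integrals, ⟨r²⟩ = 14·b^2.
With b = 2.47, ⟨r^2⟩ = 85.41.

⟨r^2⟩ ≈ 85.4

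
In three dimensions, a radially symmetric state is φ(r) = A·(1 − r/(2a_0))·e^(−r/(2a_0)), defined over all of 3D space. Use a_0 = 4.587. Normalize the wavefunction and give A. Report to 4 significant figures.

We need A² ∫|f|² 4πr² dr = 1, taking the integral from 0 to ∞.
The angular integral contributes 4π, leaving ∫₀^∞ r²|φ|² dr.
With ∫₀^∞ r^4 e^(−αr) dr = 4!/α^5, carrying out the integral gives A² · 8·π·a_0^3.
Hence A² = 1/[8·π·a_0^3].
Substituting a_0 = 4.587 gives A² = 0.00041226, so A = 0.020304.

A ≈ 0.02030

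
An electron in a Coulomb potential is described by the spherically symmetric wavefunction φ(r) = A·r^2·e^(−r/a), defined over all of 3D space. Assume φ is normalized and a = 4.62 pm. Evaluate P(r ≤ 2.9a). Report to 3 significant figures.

Integrate the radial probability density 4πr²|φ|² over r ≤ 2.9a.
The full normalization integral is A²·[45·π·a^7/2] = 1, fixing A².
In terms of u = r/a (A², 4π and the length scale all cancel between numerator and denominator), P = [∫_{0}^{2.9} u^6·e^(-2·u) du] / [∫_{0}^{∞} u^6·e^(-2·u) du].
With ∫ u^6·e^(-2·u) du = -(4·u^6 + 12·u^5 + 30·u^4 + 60·u^3 + 90·u^2 + 90·u + 45)·e^(-2·u)/8 + C, the region integral is ≈ 2.0340 and the full one is 45/8.
This evaluates to P = 0.3616.

P ≈ 0.362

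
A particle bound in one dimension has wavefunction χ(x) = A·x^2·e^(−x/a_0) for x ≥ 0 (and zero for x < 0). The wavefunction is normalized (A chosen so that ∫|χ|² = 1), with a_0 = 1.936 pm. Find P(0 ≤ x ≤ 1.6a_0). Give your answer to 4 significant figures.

The probability is P = ∫ |χ|² dx over [0, 1.6a_0].
Since A² = 1/(3·a_0^5/4), this is the region integral divided by the full normalization integral.
Substituting u = x/a_0, A² and the length scale cancel in the ratio: P = ∫_{0}^{1.6} u^4·e^(-2·u) du / ∫_{0}^{∞} u^4·e^(-2·u) du.
Using ∫ u^4·e^(-2·u) du = -(u^4/2 + u^3 + 3·u^2/2 + 3·u/2 + 3/4)·e^(-2·u), the numerator is ≈ 0.164541 and the denominator is 3/4.
The result is P = 0.21939.

P ≈ 0.2194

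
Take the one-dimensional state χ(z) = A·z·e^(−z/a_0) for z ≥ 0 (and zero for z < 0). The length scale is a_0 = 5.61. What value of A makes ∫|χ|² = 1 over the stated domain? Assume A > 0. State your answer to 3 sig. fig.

A ≈ 0.151

Require ∫ |χ|² dz = 1 over the whole domain.
Recall ∫₀^∞ z^m e^(−z/β) dz = m!·β^(m+1), ∫|χ|² dz = A²·(a_0^3/4).
So A² = (a_0^3/4)^(−1).
Plugging in a_0 = 5.61 yields A = 0.1505.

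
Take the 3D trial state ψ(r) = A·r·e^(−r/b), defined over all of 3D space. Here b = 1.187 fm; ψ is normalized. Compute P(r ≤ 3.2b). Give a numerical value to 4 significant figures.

With dV = 4πr²dr, the probability is ∫|ψ|² dV over r ≤ 3.2b.
The full normalization integral is A²·[3·π·b^5] = 1, fixing A².
Let u = r/b; then A², 4π and the length scale all cancel, so P = ∫_{0}^{3.2} u^4·e^(-2·u) du ÷ ∫_{0}^{∞} u^4·e^(-2·u) du.
An antiderivative of u^4·e^(-2·u) is -(u^4/2 + u^3 + 3·u^2/2 + 3·u/2 + 3/4)·e^(-2·u); evaluating from 0 to 3.2 gives ≈ 0.573697, while the full integral is 3/4.
Taking the ratio yields P = 0.76493.

P ≈ 0.7649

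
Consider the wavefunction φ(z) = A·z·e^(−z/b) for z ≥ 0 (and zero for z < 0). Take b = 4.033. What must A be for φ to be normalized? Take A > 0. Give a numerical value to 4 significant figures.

We need A² ∫|f|² dz = 1, taking the integral from 0 to ∞.
With φ = A·z·e^(−z/b), the integral evaluates to A²·[b^3/4].
Plugging in b = 4.033 yields A = 0.24694.

A ≈ 0.2469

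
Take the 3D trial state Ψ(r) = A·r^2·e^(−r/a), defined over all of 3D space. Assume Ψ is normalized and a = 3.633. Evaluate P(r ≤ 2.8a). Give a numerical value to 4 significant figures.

P = ∫ |Ψ|² 4πr² dr over r ≤ 2.8a.
The full normalization integral is A²·[45·π·a^7/2] = 1, fixing A².
Substituting u = r/a, A², 4π and the length scale all cancel in the ratio: P = ∫_{0}^{2.8} u^6·e^(-2·u) du / ∫_{0}^{∞} u^6·e^(-2·u) du.
Using ∫ u^6·e^(-2·u) du = -(4·u^6 + 12·u^5 + 30·u^4 + 60·u^3 + 90·u^2 + 90·u + 45)·e^(-2·u)/8, the numerator is ≈ 1.85480 and the denominator is 45/8.
The region integral divided by the full integral gives P = 0.32974.

P ≈ 0.3297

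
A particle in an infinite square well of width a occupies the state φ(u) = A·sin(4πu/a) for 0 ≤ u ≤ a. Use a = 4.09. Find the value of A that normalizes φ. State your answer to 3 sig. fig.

The normalization condition is ∫|φ|² du = 1 from 0 to a.
Carrying out the integral gives A² · a/2.
Plugging in a = 4.09 yields A = 0.6993.

A ≈ 0.699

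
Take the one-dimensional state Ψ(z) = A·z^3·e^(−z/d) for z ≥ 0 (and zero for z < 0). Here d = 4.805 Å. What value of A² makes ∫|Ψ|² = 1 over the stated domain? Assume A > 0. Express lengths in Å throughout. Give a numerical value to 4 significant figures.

Normalization requires ∫|Ψ|² dz = 1, integrated from 0 to ∞.
With ∫₀^∞ z^6 e^(−αz) dz = 6!/α^7, with Ψ = A·z^3·e^(−z/d), the integral evaluates to A²·[45·d^7/8].
Hence A² = 1/[45·d^7/8].
Substituting d = 4.805 gives A² = 0.0000030062, so A = 0.0017339.

A^2 ≈ 0.000003006 Å^(-7)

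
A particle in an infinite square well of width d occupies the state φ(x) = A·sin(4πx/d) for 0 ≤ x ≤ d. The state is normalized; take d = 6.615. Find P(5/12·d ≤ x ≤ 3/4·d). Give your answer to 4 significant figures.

The probability is P = ∫ |φ|² dx over [5/12·d, 3/4·d].
With A² fixed by ∫|φ|² = 1, i.e. A² = (d/2)^(−1), substitute and integrate.
Let u = x/d; then A² and the length scale cancel, so P = ∫_{5/12}^{3/4} sin(4·π·u)^2 du ÷ ∫_{0}^{1} sin(4·π·u)^2 du.
Using ∫ sin(4·π·u)^2 du = u/2 - sin(4·π·u)·cos(4·π·u)/(8·π), the numerator is -√(3)/(32·π) + 1/6 and the denominator is 1/2.
Evaluating gives P = (-√(3)/16 + π/3)/π.

P ≈ 0.2989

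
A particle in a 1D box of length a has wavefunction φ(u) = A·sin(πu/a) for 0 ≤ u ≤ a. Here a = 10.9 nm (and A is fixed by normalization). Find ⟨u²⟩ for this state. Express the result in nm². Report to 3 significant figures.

⟨u^2⟩ ≈ 33.6 nm^2

By definition ⟨u²⟩ = ∫ u^2 |φ(u)|² du.
With ∫₀^a sin²(nπu/a) du = a/2, evaluating both integrals, ⟨u²⟩ = -a^2/(2·π^2) + a^2/3.
With a = 10.9, ⟨u^2⟩ = 33.58.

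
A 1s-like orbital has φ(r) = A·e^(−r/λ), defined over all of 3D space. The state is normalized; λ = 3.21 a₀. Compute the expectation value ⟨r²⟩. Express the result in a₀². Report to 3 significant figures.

⟨r^2⟩ ≈ 30.9 a₀^2

By definition ⟨r²⟩ = ∫ r^2 |φ(r)|² 4πr² dr.
Recall ∫₀^∞ r^m e^(−r/β) dr = m!·β^(m+1), the ratio of the moment integral to the normalization integral gives ⟨r²⟩ = 3·λ^2.
Putting λ = 3.21 gives 30.91.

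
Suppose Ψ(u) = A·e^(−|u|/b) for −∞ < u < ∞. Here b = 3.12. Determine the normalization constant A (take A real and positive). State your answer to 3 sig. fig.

We need A² ∫|f|² du = 1, taking the integral from −∞ to ∞.
Recall ∫₀^∞ u^m e^(−u/β) du = m!·β^(m+1), ∫|Ψ|² du = A²·(b).
Substituting b = 3.12 gives A² = 0.3205, so A = 0.5661.

A ≈ 0.566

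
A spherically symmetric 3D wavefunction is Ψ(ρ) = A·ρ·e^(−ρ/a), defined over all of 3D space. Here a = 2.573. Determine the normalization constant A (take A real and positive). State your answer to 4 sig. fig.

A ≈ 0.03067

We need A² ∫|f|² 4πρ² dρ = 1, taking the integral from 0 to ∞.
The integral (without the A² prefactor) comes out to 3·π·a^5.
Substituting a = 2.573 gives A² = 0.00094087, so A = 0.030674.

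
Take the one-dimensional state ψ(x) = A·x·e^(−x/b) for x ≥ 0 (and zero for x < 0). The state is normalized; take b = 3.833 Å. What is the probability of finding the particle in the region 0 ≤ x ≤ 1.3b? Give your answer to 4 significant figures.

P ≈ 0.4816

|ψ|² is the probability density, so P = ∫_{0}^{1.3b} |ψ|² dx.
Since A² = 1/(b^3/4), this is the region integral divided by the full normalization integral.
Let u = x/b; then A² and the length scale cancel, so P = ∫_{0}^{1.3} u^2·e^(-2·u) du ÷ ∫_{0}^{∞} u^2·e^(-2·u) du.
An antiderivative of u^2·e^(-2·u) is -(2·u^2 + 2·u + 1)·e^(-2·u)/4; evaluating from 0 to 1.3 gives 1/4 - 349·e^(-13/5)/200, while the full integral is 1/4.
Taking the ratio, P = 0.48157.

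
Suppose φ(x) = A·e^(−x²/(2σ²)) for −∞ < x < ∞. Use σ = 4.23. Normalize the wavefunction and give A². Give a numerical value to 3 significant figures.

A^2 ≈ 0.133

We need A² ∫|f|² dx = 1, taking the integral from −∞ to ∞.
With ∫_{−∞}^{∞} x^(2m) e^(−αx²) dx = (2m−1)!!·√π / (2^m α^(m+1/2)), with φ = A·e^(−x²/(2σ²)), the integral evaluates to A²·[√(π)·σ].
Hence A² = 1/[√(π)·σ].
With σ = 4.23: A² = 0.1334 and A = 0.3652.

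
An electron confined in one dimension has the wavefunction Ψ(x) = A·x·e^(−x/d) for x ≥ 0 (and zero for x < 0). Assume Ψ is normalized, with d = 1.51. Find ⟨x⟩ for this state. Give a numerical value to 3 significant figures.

⟨x⟩ ≈ 2.27

The expectation value is the |Ψ|²-weighted average of x: ∫ x|Ψ|² dx.
Evaluating both integrals, ⟨x⟩ = 3·d/2.
Putting d = 1.51 gives 2.265.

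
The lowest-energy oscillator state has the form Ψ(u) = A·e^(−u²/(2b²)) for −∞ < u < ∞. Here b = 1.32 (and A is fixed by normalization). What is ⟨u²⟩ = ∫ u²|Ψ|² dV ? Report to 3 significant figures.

⟨u^2⟩ ≈ 0.871

⟨u²⟩ = ∫ u^2 |Ψ|² du over the full domain.
The ratio of the moment integral to the normalization integral gives ⟨u²⟩ = b^2/2.
With b = 1.32, ⟨u^2⟩ = 0.8712.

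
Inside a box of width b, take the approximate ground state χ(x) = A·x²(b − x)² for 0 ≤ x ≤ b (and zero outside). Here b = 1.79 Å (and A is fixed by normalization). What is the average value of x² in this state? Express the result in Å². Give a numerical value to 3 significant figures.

⟨x^2⟩ ≈ 0.874 Å^2

The expectation value is the |χ|²-weighted average of x^2: ∫ x^2|χ|² dx.
Evaluating both integrals, ⟨x²⟩ = 3·b^2/11.
Putting b = 1.79 gives 0.8738.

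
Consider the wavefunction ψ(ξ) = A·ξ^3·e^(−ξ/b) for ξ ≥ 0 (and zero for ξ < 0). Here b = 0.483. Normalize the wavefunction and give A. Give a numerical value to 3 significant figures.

A ≈ 5.38

Require ∫ |ψ|² dξ = 1 over the whole domain.
Using ∫₀^∞ ξⁿ e^(−αξ) dξ = n!/αⁿ⁺¹, ∫|ψ|² dξ = A²·(45·b^7/8).
So A² = (45·b^7/8)^(−1).
Plugging in b = 0.483 yields A = 5.384.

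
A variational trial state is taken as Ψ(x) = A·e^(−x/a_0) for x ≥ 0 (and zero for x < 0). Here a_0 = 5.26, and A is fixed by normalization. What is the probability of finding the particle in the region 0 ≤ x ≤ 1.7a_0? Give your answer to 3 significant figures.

The probability is P = ∫ |Ψ|² dx over [0, 1.7a_0].
Since A² = 1/(a_0/2), this is the region integral divided by the full normalization integral.
Let u = x/a_0; then A² and the length scale cancel, so P = ∫_{0}^{1.7} e^(-2·u) du ÷ ∫_{0}^{∞} e^(-2·u) du.
Using ∫ e^(-2·u) du = -e^(-2·u)/2, the numerator is 1/2 - e^(-17/5)/2 and the denominator is 1/2.
The result is P = 0.9666.

P ≈ 0.967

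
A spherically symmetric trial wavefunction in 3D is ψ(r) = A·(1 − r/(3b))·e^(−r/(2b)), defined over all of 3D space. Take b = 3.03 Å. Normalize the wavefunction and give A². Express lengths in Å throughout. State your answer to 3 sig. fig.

We need A² ∫|f|² 4πr² dr = 1, taking the integral from 0 to ∞.
Recall ∫₀^∞ r^m e^(−r/β) dr = m!·β^(m+1), carrying out the integral gives A² · 8·π·b^3/3.
So A² = (8·π·b^3/3)^(−1).
Substituting b = 3.03 gives A² = 0.004291, so A = 0.06551.

A^2 ≈ 0.00429 Å^(-3)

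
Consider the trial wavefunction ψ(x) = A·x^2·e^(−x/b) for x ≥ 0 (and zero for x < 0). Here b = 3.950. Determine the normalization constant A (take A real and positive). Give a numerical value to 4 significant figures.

A ≈ 0.03724

The normalization condition is ∫|ψ|² dx = 1 from 0 to ∞.
Carrying out the integral gives A² · 3·b^5/4.
Setting this equal to 1 gives A² = 1/(3·b^5/4).
With b = 3.950: A² = 0.0013866 and A = 0.037237.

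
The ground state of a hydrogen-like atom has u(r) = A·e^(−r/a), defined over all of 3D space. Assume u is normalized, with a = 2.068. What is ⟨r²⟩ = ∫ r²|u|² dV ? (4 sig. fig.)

⟨r^2⟩ ≈ 12.83

⟨r²⟩ = ∫ r^2 |u|² 4πr² dr over the full domain.
Since the A² factors cancel between numerator and denominator, ⟨r²⟩ = 3·a^2.
Putting a = 2.068 gives 12.830.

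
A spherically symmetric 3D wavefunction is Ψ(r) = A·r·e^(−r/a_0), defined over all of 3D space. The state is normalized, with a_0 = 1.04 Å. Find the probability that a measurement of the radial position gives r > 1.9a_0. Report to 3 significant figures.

Integrate the radial probability density 4πr²|Ψ|² over r > 1.9a_0.
A² is fixed by ∫₀^∞ 4πr²|Ψ|² dr = 1, i.e. A² = (3·π·a_0^5)^(−1).
In terms of u = r/a_0 (A², 4π and the length scale all cancel between numerator and denominator), P = [∫_{1.9}^{∞} u^4·e^(-2·u) du] / [∫_{0}^{∞} u^4·e^(-2·u) du].
Using ∫ u^4·e^(-2·u) du = -(u^4/2 + u^3 + 3·u^2/2 + 3·u/2 + 3/4)·e^(-2·u), the numerator is ≈ 0.50088 and the denominator is 3/4.
Taking the ratio yields P = 0.6678.

P ≈ 0.668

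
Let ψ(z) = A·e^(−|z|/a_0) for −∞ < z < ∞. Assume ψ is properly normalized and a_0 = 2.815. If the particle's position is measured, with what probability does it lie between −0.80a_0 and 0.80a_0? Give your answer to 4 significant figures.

P ≈ 0.7981

P = ∫_{−0.80a_0}^{0.80a_0} |ψ(z)|² dz.
The normalization integral ∫|ψ|²dz over the whole domain equals a_0·A², and A² cancels in the ratio.
Both integrals are even about z = 0, so only the z ≥ 0 halves are needed (the factors of 2 cancel). In terms of u = z/a_0 (A² and the length scale cancel between numerator and denominator), P = [∫_{0}^{0.80} e^(-2·u) du] / [∫_{0}^{∞} e^(-2·u) du].
Using ∫ e^(-2·u) du = -e^(-2·u)/2, the numerator is 1/2 - e^(-8/5)/2 and the denominator is 1/2.
Evaluating gives P = 0.79810.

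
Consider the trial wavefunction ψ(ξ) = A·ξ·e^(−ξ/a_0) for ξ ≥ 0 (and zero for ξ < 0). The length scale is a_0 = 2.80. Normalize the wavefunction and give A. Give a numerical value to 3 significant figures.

Require ∫ |ψ|² dξ = 1 over the whole domain.
With ∫₀^∞ ξ^2 e^(−αξ) dξ = 2!/α^3, the integral (without the A² prefactor) comes out to a_0^3/4.
So A² = (a_0^3/4)^(−1).
With a_0 = 2.80: A² = 0.1822 and A = 0.4269.

A ≈ 0.427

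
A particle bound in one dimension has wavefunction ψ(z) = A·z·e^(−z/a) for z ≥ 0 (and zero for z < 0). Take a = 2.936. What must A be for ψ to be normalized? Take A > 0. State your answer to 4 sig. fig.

A ≈ 0.3976

Normalization requires ∫|ψ|² dz = 1, integrated from 0 to ∞.
Using ∫₀^∞ zⁿ e^(−αz) dz = n!/αⁿ⁺¹, with ψ = A·z·e^(−z/a), the integral evaluates to A²·[a^3/4].
Setting this equal to 1 gives A² = 1/(a^3/4).
Substituting a = 2.936 gives A² = 0.15805, so A = 0.39755.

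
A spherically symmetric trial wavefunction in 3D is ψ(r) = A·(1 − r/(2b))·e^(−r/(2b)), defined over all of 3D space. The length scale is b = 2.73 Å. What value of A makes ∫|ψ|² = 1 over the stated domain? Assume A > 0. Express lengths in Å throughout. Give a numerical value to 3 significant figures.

A ≈ 0.0442 Å^(-3/2)

Normalization requires ∫|ψ|² 4πr² dr = 1, integrated from 0 to ∞.
(Spherical symmetry: dV = 4πr² dr.)
Carrying out the integral gives A² · 8·π·b^3.
Setting this equal to 1 gives A² = 1/(8·π·b^3).
Plugging in b = 2.73 yields A = 0.04422.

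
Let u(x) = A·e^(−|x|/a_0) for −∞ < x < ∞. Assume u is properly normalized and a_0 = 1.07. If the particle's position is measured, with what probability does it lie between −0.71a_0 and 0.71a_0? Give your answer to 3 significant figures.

P ≈ 0.758

P = ∫_{−0.71a_0}^{0.71a_0} |u(x)|² dx.
Since A² = 1/(a_0), this is the region integral divided by the full normalization integral.
Both integrals are even about x = 0, so only the x ≥ 0 halves are needed (the factors of 2 cancel). Substituting t = x/a_0, A² and the length scale cancel in the ratio: P = ∫_{0}^{0.71} e^(-2·t) dt / ∫_{0}^{∞} e^(-2·t) dt.
Using ∫ e^(-2·t) dt = -e^(-2·t)/2, the numerator is 1/2 - e^(-71/50)/2 and the denominator is 1/2.
The result is P = 0.7583.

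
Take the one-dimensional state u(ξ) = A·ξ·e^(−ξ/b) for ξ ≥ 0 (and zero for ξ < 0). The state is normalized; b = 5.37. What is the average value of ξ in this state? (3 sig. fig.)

By definition ⟨ξ⟩ = ∫ ξ |u(ξ)|² dξ.
Evaluating both integrals, ⟨ξ⟩ = 3·b/2.
With b = 5.37, ⟨ξ⟩ = 8.055.

⟨ξ⟩ ≈ 8.06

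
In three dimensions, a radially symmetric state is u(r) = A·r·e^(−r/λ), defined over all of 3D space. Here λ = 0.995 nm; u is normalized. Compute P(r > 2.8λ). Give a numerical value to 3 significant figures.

P ≈ 0.342

P = ∫ |u|² 4πr² dr over r > 2.8λ.
A² is fixed by ∫₀^∞ 4πr²|u|² dr = 1, i.e. A² = (3·π·λ^5)^(−1).
Substituting t = r/λ, A², 4π and the length scale all cancel in the ratio: P = ∫_{2.8}^{∞} t^4·e^(-2·t) dt / ∫_{0}^{∞} t^4·e^(-2·t) dt.
With ∫ t^4·e^(-2·t) dt = -(t^4/2 + t^3 + 3·t^2/2 + 3·t/2 + 3/4)·e^(-2·t) + C, the region integral is ≈ 0.25661 and the full one is 3/4.
Taking the ratio yields P = 0.3422.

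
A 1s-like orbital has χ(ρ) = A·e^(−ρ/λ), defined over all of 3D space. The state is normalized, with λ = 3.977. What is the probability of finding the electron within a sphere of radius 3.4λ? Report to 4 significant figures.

P ≈ 0.9656

With dV = 4πρ²dρ, the probability is ∫|χ|² dV over ρ ≤ 3.4λ.
Normalization gives A² = 1/(π·λ^3).
Substituting u = ρ/λ, A², 4π and the length scale all cancel in the ratio: P = ∫_{0}^{3.4} u^2·e^(-2·u) du / ∫_{0}^{∞} u^2·e^(-2·u) du.
With ∫ u^2·e^(-2·u) du = -(2·u^2 + 2·u + 1)·e^(-2·u)/4 + C, the region integral is 1/4 - 773·e^(-34/5)/100 and the full one is 1/4.
Taking the ratio yields P = 0.96556.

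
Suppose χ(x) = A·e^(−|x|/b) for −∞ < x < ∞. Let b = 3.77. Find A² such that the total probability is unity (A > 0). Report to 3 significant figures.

A^2 ≈ 0.265

Normalization requires ∫|χ|² dx = 1, integrated from −∞ to ∞.
With χ = A·e^(−|x|/b), the integral evaluates to A²·[b].
So A² = (b)^(−1).
Plugging in b = 3.77 yields A = 0.5150.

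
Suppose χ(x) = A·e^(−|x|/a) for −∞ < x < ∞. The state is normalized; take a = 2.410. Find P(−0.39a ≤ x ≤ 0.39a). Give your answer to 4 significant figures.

P ≈ 0.5416

|χ|² is the probability density, so P = ∫_{−0.39a}^{0.39a} |χ|² dx.
The normalization integral ∫|χ|²dx over the whole domain equals a·A², and A² cancels in the ratio.
Both integrals are even about x = 0, so only the x ≥ 0 halves are needed (the factors of 2 cancel). Substituting u = x/a, A² and the length scale cancel in the ratio: P = ∫_{0}^{0.39} e^(-2·u) du / ∫_{0}^{∞} e^(-2·u) du.
An antiderivative of e^(-2·u) is -e^(-2·u)/2; evaluating from 0 to 0.39 gives 1/2 - e^(-39/50)/2, while the full integral is 1/2.
This works out to P = 0.54159.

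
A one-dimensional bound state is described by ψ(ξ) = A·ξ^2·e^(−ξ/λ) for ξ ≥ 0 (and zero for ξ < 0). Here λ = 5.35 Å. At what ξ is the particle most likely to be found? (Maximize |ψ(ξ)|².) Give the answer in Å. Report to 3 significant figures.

Differentiate |ψ(ξ)|² with respect to ξ and set to zero.
This gives ξ = 2·λ.
With λ = 5.35, the most probable position is 10.70 Å.

ξ ≈ 10.7 Å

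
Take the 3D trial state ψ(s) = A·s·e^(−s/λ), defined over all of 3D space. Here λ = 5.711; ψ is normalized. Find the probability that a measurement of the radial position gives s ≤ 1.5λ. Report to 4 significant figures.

P ≈ 0.1847

P = ∫ |ψ|² 4πs² ds over s ≤ 1.5λ.
A² is fixed by ∫₀^∞ 4πs²|ψ|² ds = 1, i.e. A² = (3·π·λ^5)^(−1).
Substituting u = s/λ, A², 4π and the length scale all cancel in the ratio: P = ∫_{0}^{1.5} u^4·e^(-2·u) du / ∫_{0}^{∞} u^4·e^(-2·u) du.
Using ∫ u^4·e^(-2·u) du = -(u^4/2 + u^3 + 3·u^2/2 + 3·u/2 + 3/4)·e^(-2·u), the numerator is 3/4 - 393·e^(-3)/32 and the denominator is 3/4.
The region integral divided by the full integral gives P = 0.18474.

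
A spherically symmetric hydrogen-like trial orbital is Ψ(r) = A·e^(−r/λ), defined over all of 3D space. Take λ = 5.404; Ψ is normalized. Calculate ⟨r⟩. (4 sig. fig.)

By definition ⟨r⟩ = ∫ r |Ψ(r)|² 4πr² dr.
Using ∫₀^∞ rⁿ e^(−αr) dr = n!/αⁿ⁺¹, since the A² factors cancel between numerator and denominator, ⟨r⟩ = 3·λ/2.
With λ = 5.404, ⟨r⟩ = 8.1060.

⟨r⟩ ≈ 8.106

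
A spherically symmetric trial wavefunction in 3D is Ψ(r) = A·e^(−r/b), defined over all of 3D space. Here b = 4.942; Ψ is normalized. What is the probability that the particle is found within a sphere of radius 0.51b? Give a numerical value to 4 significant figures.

Integrate the radial probability density 4πr²|Ψ|² over r ≤ 0.51b.
Normalization gives A² = 1/(π·b^3).
Substituting u = r/b, A², 4π and the length scale all cancel in the ratio: P = ∫_{0}^{0.51} u^2·e^(-2·u) du / ∫_{0}^{∞} u^2·e^(-2·u) du.
Using ∫ u^2·e^(-2·u) du = -(2·u^2 + 2·u + 1)·e^(-2·u)/4, the numerator is ≈ 0.0210042 and the denominator is 1/4.
Taking the ratio yields P = 0.084017.

P ≈ 0.08402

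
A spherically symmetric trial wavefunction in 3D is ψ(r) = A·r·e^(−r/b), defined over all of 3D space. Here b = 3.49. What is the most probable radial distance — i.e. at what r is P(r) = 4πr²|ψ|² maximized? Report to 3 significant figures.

r ≈ 6.98

The maximum of P(r) = 4πr²|ψ|² occurs where its derivative vanishes.
This gives r = 2·b.
With b = 3.49, the most probable radial distance is 6.980.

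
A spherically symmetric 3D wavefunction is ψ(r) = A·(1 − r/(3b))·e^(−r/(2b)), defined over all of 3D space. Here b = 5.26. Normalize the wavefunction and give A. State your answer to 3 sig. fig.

We need A² ∫|f|² 4πr² dr = 1, taking the integral from 0 to ∞.
The angular integral contributes 4π, leaving ∫₀^∞ r²|ψ|² dr.
Carrying out the integral gives A² · 8·π·b^3/3.
With b = 5.26: A² = 0.0008202 and A = 0.02864.

A ≈ 0.0286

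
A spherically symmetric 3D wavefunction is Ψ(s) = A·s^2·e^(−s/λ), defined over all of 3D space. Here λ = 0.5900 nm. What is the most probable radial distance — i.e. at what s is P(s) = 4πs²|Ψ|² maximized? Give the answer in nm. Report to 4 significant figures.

The maximum of P(s) = 4πs²|Ψ|² occurs where its derivative vanishes.
Solving yields s = 3·λ.
With λ = 0.5900, the most probable radial distance is 1.7700 nm.

s ≈ 1.770 nm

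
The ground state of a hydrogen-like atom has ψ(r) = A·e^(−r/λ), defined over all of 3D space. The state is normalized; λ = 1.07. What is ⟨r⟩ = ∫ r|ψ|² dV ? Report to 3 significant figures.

⟨r⟩ ≈ 1.61

By definition ⟨r⟩ = ∫ r |ψ(r)|² 4πr² dr.
Recall ∫₀^∞ r^m e^(−r/β) dr = m!·β^(m+1), evaluating both integrals, ⟨r⟩ = 3·λ/2.
With λ = 1.07, ⟨r⟩ = 1.605.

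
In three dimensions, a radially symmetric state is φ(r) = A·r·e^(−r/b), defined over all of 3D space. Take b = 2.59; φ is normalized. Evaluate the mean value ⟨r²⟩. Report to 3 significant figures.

⟨r²⟩ = ∫ r^2 |φ|² 4πr² dr over the full domain.
Since the A² factors cancel between numerator and denominator, ⟨r²⟩ = 15·b^2/2.
With b = 2.59, ⟨r^2⟩ = 50.31.

⟨r^2⟩ ≈ 50.3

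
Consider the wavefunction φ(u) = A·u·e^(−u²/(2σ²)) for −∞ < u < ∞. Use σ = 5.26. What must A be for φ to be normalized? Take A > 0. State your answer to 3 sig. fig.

A ≈ 0.0881

Normalization requires ∫|φ|² du = 1, integrated from −∞ to ∞.
Carrying out the integral gives A² · √(π)·σ^3/2.
With σ = 5.26: A² = 0.007754 and A = 0.08805.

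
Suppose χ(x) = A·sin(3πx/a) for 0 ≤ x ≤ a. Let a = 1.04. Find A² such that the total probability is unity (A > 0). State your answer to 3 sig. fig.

Normalization requires ∫|χ|² dx = 1, integrated from 0 to a.
Using sin²θ = (1 − cos 2θ)/2, the integral (without the A² prefactor) comes out to a/2.
Substituting a = 1.04 gives A² = 1.923, so A = 1.387.

A^2 ≈ 1.92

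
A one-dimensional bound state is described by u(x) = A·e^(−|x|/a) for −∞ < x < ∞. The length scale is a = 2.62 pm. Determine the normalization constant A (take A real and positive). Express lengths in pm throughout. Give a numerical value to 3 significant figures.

Require ∫ |u|² dx = 1 over the whole domain.
Using ∫₀^∞ xⁿ e^(−αx) dx = n!/αⁿ⁺¹, with u = A·e^(−|x|/a), the integral evaluates to A²·[a].
So A² = (a)^(−1).
With a = 2.62: A² = 0.3817 and A = 0.6178.

A ≈ 0.618 pm^(-1/2)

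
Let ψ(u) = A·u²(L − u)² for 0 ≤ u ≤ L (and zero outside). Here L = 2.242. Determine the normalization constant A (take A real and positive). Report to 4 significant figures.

A ≈ 0.6635

Normalization requires ∫|ψ|² du = 1, integrated from 0 to L.
Expanding the polynomial and integrating term by term, the integral (without the A² prefactor) comes out to L^9/630.
Substituting L = 2.242 gives A² = 0.44017, so A = 0.66345.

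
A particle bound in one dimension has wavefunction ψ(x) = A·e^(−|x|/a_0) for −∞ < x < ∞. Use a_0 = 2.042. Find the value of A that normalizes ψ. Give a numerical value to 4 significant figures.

We need A² ∫|f|² dx = 1, taking the integral from −∞ to ∞.
With ψ = A·e^(−|x|/a_0), the integral evaluates to A²·[a_0].
Hence A² = 1/[a_0].
Plugging in a_0 = 2.042 yields A = 0.69980.

A ≈ 0.6998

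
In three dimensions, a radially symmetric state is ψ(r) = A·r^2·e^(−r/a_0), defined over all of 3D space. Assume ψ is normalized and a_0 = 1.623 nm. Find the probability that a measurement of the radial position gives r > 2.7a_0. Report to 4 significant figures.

Integrate the radial probability density 4πr²|ψ|² over r > 2.7a_0.
A² is fixed by ∫₀^∞ 4πr²|ψ|² dr = 1, i.e. A² = (45·π·a_0^7/2)^(−1).
Substituting u = r/a_0, A², 4π and the length scale all cancel in the ratio: P = ∫_{2.7}^{∞} u^6·e^(-2·u) du / ∫_{0}^{∞} u^6·e^(-2·u) du.
An antiderivative of u^6·e^(-2·u) is -(4·u^6 + 12·u^5 + 30·u^4 + 60·u^3 + 90·u^2 + 90·u + 45)·e^(-2·u)/8; evaluating from 2.7 to ∞ gives ≈ 3.94690, while the full integral is 45/8.
Taking the ratio yields P = 0.70167.

P ≈ 0.7017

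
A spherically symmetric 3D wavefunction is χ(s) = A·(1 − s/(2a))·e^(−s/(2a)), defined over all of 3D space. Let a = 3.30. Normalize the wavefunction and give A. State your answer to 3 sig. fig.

A ≈ 0.0333

We need A² ∫|f|² 4πs² ds = 1, taking the integral from 0 to ∞.
The angular integral contributes 4π, leaving ∫₀^∞ s²|χ|² ds.
The integral (without the A² prefactor) comes out to 8·π·a^3.
So A² = (8·π·a^3)^(−1).
Substituting a = 3.30 gives A² = 0.001107, so A = 0.03327.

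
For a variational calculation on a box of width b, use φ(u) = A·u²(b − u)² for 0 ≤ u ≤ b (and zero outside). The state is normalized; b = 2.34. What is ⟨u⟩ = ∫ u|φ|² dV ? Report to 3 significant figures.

⟨u⟩ ≈ 1.17

By definition ⟨u⟩ = ∫ u |φ(u)|² du.
Expanding the polynomial and integrating term by term, since the A² factors cancel between numerator and denominator, ⟨u⟩ = b/2.
With b = 2.34, ⟨u⟩ = 1.170.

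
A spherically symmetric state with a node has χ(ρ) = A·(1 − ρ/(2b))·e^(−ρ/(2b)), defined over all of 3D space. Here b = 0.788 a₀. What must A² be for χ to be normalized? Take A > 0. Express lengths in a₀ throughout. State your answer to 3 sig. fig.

We need A² ∫|f|² 4πρ² dρ = 1, taking the integral from 0 to ∞.
With ∫₀^∞ ρ^4 e^(−αρ) dρ = 4!/α^5, with χ = A·(1 − ρ/(2b))·e^(−ρ/(2b)), the integral evaluates to A²·[8·π·b^3].
Substituting b = 0.788 gives A² = 0.08132, so A = 0.2852.

A^2 ≈ 0.0813 a₀^(-3)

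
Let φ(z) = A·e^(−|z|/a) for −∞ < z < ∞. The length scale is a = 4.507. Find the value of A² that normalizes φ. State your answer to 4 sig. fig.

A^2 ≈ 0.2219

Normalization requires ∫|φ|² dz = 1, integrated from −∞ to ∞.
∫|φ|² dz = A²·(a).
Hence A² = 1/[a].
Plugging in a = 4.507 yields A = 0.47104.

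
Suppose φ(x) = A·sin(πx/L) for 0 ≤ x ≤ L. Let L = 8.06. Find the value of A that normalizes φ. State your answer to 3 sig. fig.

We need A² ∫|f|² dx = 1, taking the integral from 0 to L.
With ∫₀^L sin²(nπx/L) dx = L/2, carrying out the integral gives A² · L/2.
Hence A² = 1/[L/2].
Substituting L = 8.06 gives A² = 0.2481, so A = 0.4981.

A ≈ 0.498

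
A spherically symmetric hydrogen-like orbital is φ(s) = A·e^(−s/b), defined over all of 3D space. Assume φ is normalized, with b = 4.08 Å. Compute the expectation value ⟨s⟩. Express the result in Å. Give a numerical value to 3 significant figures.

⟨s⟩ ≈ 6.12 Å

⟨s⟩ = ∫ s |φ|² 4πs² ds over the full domain.
Using ∫₀^∞ sⁿ e^(−αs) ds = n!/αⁿ⁺¹, the ratio of the moment integral to the normalization integral gives ⟨s⟩ = 3·b/2.
With b = 4.08, ⟨s⟩ = 6.120.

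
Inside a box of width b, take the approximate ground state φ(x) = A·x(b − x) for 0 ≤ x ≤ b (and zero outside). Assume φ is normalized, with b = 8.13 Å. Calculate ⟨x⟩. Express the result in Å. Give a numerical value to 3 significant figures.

By definition ⟨x⟩ = ∫ x |φ(x)|² dx.
Expanding the polynomial and integrating term by term, the ratio of the moment integral to the normalization integral gives ⟨x⟩ = b/2.
With b = 8.13, ⟨x⟩ = 4.065.

⟨x⟩ ≈ 4.07 Å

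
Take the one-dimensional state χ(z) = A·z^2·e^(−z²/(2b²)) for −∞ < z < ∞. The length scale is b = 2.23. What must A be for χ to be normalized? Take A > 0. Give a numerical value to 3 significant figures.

A ≈ 0.117

Require ∫ |χ|² dz = 1 over the whole domain.
∫|χ|² dz = A²·(3·√(π)·b^5/4).
Hence A² = 1/[3·√(π)·b^5/4].
With b = 2.23: A² = 0.01364 and A = 0.1168.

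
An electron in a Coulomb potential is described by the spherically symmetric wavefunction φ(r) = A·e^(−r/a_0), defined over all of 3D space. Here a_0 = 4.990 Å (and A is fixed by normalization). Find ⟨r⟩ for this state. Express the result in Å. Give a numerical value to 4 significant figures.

⟨r⟩ ≈ 7.485 Å

The expectation value is the |φ|²-weighted average of r: ∫ r|φ|² 4πr² dr.
Evaluating both integrals, ⟨r⟩ = 3·a_0/2.
Putting a_0 = 4.990 gives 7.4850.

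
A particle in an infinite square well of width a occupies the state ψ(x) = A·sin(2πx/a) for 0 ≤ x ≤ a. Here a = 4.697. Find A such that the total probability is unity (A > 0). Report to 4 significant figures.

A ≈ 0.6525

Normalization requires ∫|ψ|² dx = 1, integrated from 0 to a.
∫|ψ|² dx = A²·(a/2).
So A² = (a/2)^(−1).
With a = 4.697: A² = 0.42580 and A = 0.65254.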